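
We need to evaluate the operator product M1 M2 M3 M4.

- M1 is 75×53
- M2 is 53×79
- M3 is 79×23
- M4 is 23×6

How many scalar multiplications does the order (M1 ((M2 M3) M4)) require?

127465

(M2 M3): 53×79 by 79×23 → 53×23, cost 53·79·23 = 96301
((M2 M3) M4): 53×23 by 23×6 → 53×6, cost 53·23·6 = 7314; cumulative 103615
(M1 ((M2 M3) M4)): 75×53 by 53×6 → 75×6, cost 75·53·6 = 23850; cumulative 127465
Total: 127465 scalar multiplications.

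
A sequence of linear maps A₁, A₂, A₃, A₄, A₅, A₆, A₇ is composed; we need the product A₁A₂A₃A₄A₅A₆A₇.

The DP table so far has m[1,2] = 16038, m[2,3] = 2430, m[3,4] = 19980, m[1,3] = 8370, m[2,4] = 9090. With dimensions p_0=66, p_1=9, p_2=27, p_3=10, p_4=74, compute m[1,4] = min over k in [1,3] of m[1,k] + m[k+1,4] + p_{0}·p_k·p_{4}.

m[1,4] = min over k∈[1,3] of m[1,k]+m[k+1,4]+p_{0}·p_k·p_{4}.
k=1: 0 + 9090 + 66·9·74 = 53046; k=2: 16038 + 19980 + 66·27·74 = 167886; k=3: 8370 + 0 + 66·10·74 = 57210.
Minimum: 53046 at k=1.

53046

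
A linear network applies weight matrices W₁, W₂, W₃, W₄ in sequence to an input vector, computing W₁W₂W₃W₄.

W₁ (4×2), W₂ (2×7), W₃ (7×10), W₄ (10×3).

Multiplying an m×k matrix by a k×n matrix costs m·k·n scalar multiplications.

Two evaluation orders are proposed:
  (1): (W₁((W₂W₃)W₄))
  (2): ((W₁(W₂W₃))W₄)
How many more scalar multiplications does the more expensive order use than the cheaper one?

116

Order (1) = (W₁((W₂W₃)W₄)): (W₂W₃): 2×7 by 7×10 → 2×10, cost 2·7·10 = 140; ((W₂W₃)W₄): 2×10 by 10×3 → 2×3, cost 2·10·3 = 60; cumulative 200; (W₁((W₂W₃)W₄)): 4×2 by 2×3 → 4×3, cost 4·2·3 = 24; cumulative 224. Total 224.
Order (2) = ((W₁(W₂W₃))W₄): (W₂W₃): 2×7 by 7×10 → 2×10, cost 2·7·10 = 140; (W₁(W₂W₃)): 4×2 by 2×10 → 4×10, cost 4·2·10 = 80; cumulative 220; ((W₁(W₂W₃))W₄): 4×10 by 10×3 → 4×3, cost 4·10·3 = 120; cumulative 340. Total 340.
Difference: |224 − 340| = 116.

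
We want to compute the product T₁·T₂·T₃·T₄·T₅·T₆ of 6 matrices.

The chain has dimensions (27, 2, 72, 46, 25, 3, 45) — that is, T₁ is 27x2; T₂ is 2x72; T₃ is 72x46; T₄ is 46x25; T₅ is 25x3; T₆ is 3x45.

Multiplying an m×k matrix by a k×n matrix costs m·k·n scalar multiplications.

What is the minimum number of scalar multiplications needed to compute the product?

11774

Adjacent pairs: T₁T₂ = 27·2·72 = 3888; T₂T₃ = 2·72·46 = 6624; T₃T₄ = 72·46·25 = 82800; T₄T₅ = 46·25·3 = 3450; T₅T₆ = 25·3·45 = 3375.
Length 3: T₁..T₃: k=1: 0+6624+27·2·46=9108; k=2: 3888+0+27·72·46=93312 → min 9108 | T₂..T₄: k=2: 0+82800+2·72·25=86400; k=3: 6624+0+2·46·25=8924 → min 8924 | T₃..T₅: k=3: 0+3450+72·46·3=13386; k=4: 82800+0+72·25·3=88200 → min 13386 | T₄..T₆: k=4: 0+3375+46·25·45=55125; k=5: 3450+0+46·3·45=9660 → min 9660.
Length 4: T₁..T₄: k=1: 0+8924+27·2·25=10274; k=2: 3888+82800+27·72·25=135288; k=3: 9108+0+27·46·25=40158 → min 10274 | T₂..T₅: k=2: 0+13386+2·72·3=13818; k=3: 6624+3450+2·46·3=10350; k=4: 8924+0+2·25·3=9074 → min 9074 | T₃..T₆: k=3: 0+9660+72·46·45=158700; k=4: 82800+3375+72·25·45=167175; k=5: 13386+0+72·3·45=23106 → min 23106.
Length 5: T₁..T₅: k=1: 0+9074+27·2·3=9236; k=2: 3888+13386+27·72·3=23106; k=3: 9108+3450+27·46·3=16284; k=4: 10274+0+27·25·3=12299 → min 9236 | T₂..T₆: k=2: 0+23106+2·72·45=29586; k=3: 6624+9660+2·46·45=20424; k=4: 8924+3375+2·25·45=14549; k=5: 9074+0+2·3·45=9344 → min 9344.
Length 6: T₁..T₆: k=1: 0+9344+27·2·45=11774; k=2: 3888+23106+27·72·45=114474; k=3: 9108+9660+27·46·45=74658; k=4: 10274+3375+27·25·45=44024; k=5: 9236+0+27·3·45=12881 → min 11774.
Optimal order: (T₁·((((T₂·T₃)·T₄)·T₅)·T₆)) with cost 11774.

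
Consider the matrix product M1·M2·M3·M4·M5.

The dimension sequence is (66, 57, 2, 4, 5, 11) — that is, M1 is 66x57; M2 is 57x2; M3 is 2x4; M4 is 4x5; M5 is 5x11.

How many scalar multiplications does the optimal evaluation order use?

9126

Adjacent pairs: M1M2 = 66·57·2 = 7524; M2M3 = 57·2·4 = 456; M3M4 = 2·4·5 = 40; M4M5 = 4·5·11 = 220.
Length 3: M1..M3: k=1: 0+456+66·57·4=15504; k=2: 7524+0+66·2·4=8052 → min 8052 | M2..M4: k=2: 0+40+57·2·5=610; k=3: 456+0+57·4·5=1596 → min 610 | M3..M5: k=3: 0+220+2·4·11=308; k=4: 40+0+2·5·11=150 → min 150.
Length 4: M1..M4: k=1: 0+610+66·57·5=19420; k=2: 7524+40+66·2·5=8224; k=3: 8052+0+66·4·5=9372 → min 8224 | M2..M5: k=2: 0+150+57·2·11=1404; k=3: 456+220+57·4·11=3184; k=4: 610+0+57·5·11=3745 → min 1404.
Length 5: M1..M5: k=1: 0+1404+66·57·11=42786; k=2: 7524+150+66·2·11=9126; k=3: 8052+220+66·4·11=11176; k=4: 8224+0+66·5·11=11854 → min 9126.
Optimal order: ((M1·M2)·((M3·M4)·M5)) with cost 9126.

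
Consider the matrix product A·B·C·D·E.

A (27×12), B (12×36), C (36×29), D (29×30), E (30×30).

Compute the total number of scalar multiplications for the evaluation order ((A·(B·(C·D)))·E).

78300

(C·D): 36×29 by 29×30 → 36×30, cost 36·29·30 = 31320
(B·(C·D)): 12×36 by 36×30 → 12×30, cost 12·36·30 = 12960; cumulative 44280
(A·(B·(C·D))): 27×12 by 12×30 → 27×30, cost 27·12·30 = 9720; cumulative 54000
((A·(B·(C·D)))·E): 27×30 by 30×30 → 27×30, cost 27·30·30 = 24300; cumulative 78300
Total: 78300 scalar multiplications.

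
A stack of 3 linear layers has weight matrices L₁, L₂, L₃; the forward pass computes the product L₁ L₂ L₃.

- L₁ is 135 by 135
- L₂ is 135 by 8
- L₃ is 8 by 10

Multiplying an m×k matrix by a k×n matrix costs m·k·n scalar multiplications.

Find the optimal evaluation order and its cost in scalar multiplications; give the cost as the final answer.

156600

(L₁ (L₂ L₃)): cost 193050.
((L₁ L₂) L₃): cost 156600.
Optimal: ((L₁ L₂) L₃) with cost 156600.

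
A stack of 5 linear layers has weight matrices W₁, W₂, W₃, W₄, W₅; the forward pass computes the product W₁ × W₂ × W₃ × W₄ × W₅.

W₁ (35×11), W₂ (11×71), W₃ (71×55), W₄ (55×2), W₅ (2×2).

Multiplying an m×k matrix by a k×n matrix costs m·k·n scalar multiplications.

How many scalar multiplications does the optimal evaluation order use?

Adjacent pairs: W₁W₂ = 35·11·71 = 27335; W₂W₃ = 11·71·55 = 42955; W₃W₄ = 71·55·2 = 7810; W₄W₅ = 55·2·2 = 220.
Length 3: W₁..W₃: k=1: 0+42955+35·11·55=64130; k=2: 27335+0+35·71·55=164010 → min 64130 | W₂..W₄: k=2: 0+7810+11·71·2=9372; k=3: 42955+0+11·55·2=44165 → min 9372 | W₃..W₅: k=3: 0+220+71·55·2=8030; k=4: 7810+0+71·2·2=8094 → min 8030.
Length 4: W₁..W₄: k=1: 0+9372+35·11·2=10142; k=2: 27335+7810+35·71·2=40115; k=3: 64130+0+35·55·2=67980 → min 10142 | W₂..W₅: k=2: 0+8030+11·71·2=9592; k=3: 42955+220+11·55·2=44385; k=4: 9372+0+11·2·2=9416 → min 9416.
Length 5: W₁..W₅: k=1: 0+9416+35·11·2=10186; k=2: 27335+8030+35·71·2=40335; k=3: 64130+220+35·55·2=68200; k=4: 10142+0+35·2·2=10282 → min 10186.
Optimal order: (W₁ × ((W₂ × (W₃ × W₄)) × W₅)) with cost 10186.

10186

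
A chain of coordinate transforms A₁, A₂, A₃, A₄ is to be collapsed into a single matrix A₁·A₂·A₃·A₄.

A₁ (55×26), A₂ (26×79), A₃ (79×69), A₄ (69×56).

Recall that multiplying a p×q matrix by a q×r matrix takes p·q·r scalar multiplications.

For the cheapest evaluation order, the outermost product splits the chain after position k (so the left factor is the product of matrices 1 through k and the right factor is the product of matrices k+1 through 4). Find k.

1

Adjacent pairs: A₁A₂ = 55·26·79 = 112970; A₂A₃ = 26·79·69 = 141726; A₃A₄ = 79·69·56 = 305256.
Length 3: A₁..A₃: k=1: 0+141726+55·26·69=240396; k=2: 112970+0+55·79·69=412775 → min 240396 | A₂..A₄: k=2: 0+305256+26·79·56=420280; k=3: 141726+0+26·69·56=242190 → min 242190.
Top-level splits: k=1: (A₁..A₁)·(A₂..A₄) → 0+242190+55·26·56 = 322270; k=2: (A₁..A₂)·(A₃..A₄) → 112970+305256+55·79·56 = 661546; k=3: (A₁..A₃)·(A₄..A₄) → 240396+0+55·69·56 = 452916.
Best split is after A₁, i.e. k = 1.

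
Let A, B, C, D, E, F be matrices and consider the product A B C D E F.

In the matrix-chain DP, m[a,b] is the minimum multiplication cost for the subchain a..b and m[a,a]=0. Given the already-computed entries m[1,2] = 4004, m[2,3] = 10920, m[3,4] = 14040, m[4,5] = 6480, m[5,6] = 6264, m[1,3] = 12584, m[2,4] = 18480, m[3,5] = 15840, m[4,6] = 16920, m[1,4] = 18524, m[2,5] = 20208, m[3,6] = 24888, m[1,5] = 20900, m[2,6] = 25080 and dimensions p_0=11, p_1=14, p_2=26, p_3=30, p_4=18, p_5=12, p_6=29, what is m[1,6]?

m[1,6] = min over k∈[1,5] of m[1,k]+m[k+1,6]+p_{0}·p_k·p_{6}.
k=1: 0 + 25080 + 11·14·29 = 29546; k=2: 4004 + 24888 + 11·26·29 = 37186; k=3: 12584 + 16920 + 11·30·29 = 39074; k=4: 18524 + 6264 + 11·18·29 = 30530; k=5: 20900 + 0 + 11·12·29 = 24728.
Minimum: 24728 at k=5.

24728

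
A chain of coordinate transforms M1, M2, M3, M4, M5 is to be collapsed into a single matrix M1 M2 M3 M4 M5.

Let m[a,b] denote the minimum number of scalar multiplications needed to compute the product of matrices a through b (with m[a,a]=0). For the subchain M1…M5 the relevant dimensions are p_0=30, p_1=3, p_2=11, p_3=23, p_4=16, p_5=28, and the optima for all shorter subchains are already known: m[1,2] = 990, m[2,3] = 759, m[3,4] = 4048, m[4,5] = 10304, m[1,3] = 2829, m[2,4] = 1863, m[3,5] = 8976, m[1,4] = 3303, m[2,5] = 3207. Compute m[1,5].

5727

m[1,5] = min over k∈[1,4] of m[1,k]+m[k+1,5]+p_{0}·p_k·p_{5}.
k=1: 0 + 3207 + 30·3·28 = 5727; k=2: 990 + 8976 + 30·11·28 = 19206; k=3: 2829 + 10304 + 30·23·28 = 32453; k=4: 3303 + 0 + 30·16·28 = 16743.
Minimum: 5727 at k=1.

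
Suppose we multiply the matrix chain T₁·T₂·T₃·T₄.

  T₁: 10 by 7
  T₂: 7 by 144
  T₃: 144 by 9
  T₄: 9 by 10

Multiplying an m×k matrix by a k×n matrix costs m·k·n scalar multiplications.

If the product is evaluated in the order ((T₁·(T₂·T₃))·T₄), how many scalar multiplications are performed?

(T₂·T₃): 7×144 by 144×9 → 7×9, cost 7·144·9 = 9072
(T₁·(T₂·T₃)): 10×7 by 7×9 → 10×9, cost 10·7·9 = 630; cumulative 9702
((T₁·(T₂·T₃))·T₄): 10×9 by 9×10 → 10×10, cost 10·9·10 = 900; cumulative 10602
Total: 10602 scalar multiplications.

10602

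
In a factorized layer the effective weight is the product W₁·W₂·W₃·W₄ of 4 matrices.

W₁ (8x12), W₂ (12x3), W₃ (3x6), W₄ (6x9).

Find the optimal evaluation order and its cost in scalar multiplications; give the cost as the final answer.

666

Adjacent pairs: W₁W₂ = 8·12·3 = 288; W₂W₃ = 12·3·6 = 216; W₃W₄ = 3·6·9 = 162.
Length 3: W₁..W₃: k=1: 0+216+8·12·6=792; k=2: 288+0+8·3·6=432 → min 432 | W₂..W₄: k=2: 0+162+12·3·9=486; k=3: 216+0+12·6·9=864 → min 486.
Length 4: W₁..W₄: k=1: 0+486+8·12·9=1350; k=2: 288+162+8·3·9=666; k=3: 432+0+8·6·9=864 → min 666.
Optimal parenthesization: ((W₁·W₂)·(W₃·W₄)) with cost 666.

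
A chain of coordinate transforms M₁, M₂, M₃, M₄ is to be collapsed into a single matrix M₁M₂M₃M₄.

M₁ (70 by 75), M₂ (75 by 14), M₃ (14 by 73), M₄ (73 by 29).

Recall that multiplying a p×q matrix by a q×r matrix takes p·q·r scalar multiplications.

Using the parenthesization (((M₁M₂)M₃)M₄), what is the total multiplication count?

293230

(M₁M₂): 70×75 by 75×14 → 70×14, cost 70·75·14 = 73500
((M₁M₂)M₃): 70×14 by 14×73 → 70×73, cost 70·14·73 = 71540; cumulative 145040
(((M₁M₂)M₃)M₄): 70×73 by 73×29 → 70×29, cost 70·73·29 = 148190; cumulative 293230
Total: 293230 scalar multiplications.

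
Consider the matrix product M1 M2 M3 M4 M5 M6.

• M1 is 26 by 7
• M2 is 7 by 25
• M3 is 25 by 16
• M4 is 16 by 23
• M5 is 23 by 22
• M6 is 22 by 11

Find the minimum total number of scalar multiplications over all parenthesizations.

Adjacent pairs: M1M2 = 26·7·25 = 4550; M2M3 = 7·25·16 = 2800; M3M4 = 25·16·23 = 9200; M4M5 = 16·23·22 = 8096; M5M6 = 23·22·11 = 5566.
Length 3: M1..M3: k=1: 0+2800+26·7·16=5712; k=2: 4550+0+26·25·16=14950 → min 5712 | M2..M4: k=2: 0+9200+7·25·23=13225; k=3: 2800+0+7·16·23=5376 → min 5376 | M3..M5: k=3: 0+8096+25·16·22=16896; k=4: 9200+0+25·23·22=21850 → min 16896 | M4..M6: k=4: 0+5566+16·23·11=9614; k=5: 8096+0+16·22·11=11968 → min 9614.
Length 4: M1..M4: k=1: 0+5376+26·7·23=9562; k=2: 4550+9200+26·25·23=28700; k=3: 5712+0+26·16·23=15280 → min 9562 | M2..M5: k=2: 0+16896+7·25·22=20746; k=3: 2800+8096+7·16·22=13360; k=4: 5376+0+7·23·22=8918 → min 8918 | M3..M6: k=3: 0+9614+25·16·11=14014; k=4: 9200+5566+25·23·11=21091; k=5: 16896+0+25·22·11=22946 → min 14014.
Length 5: M1..M5: k=1: 0+8918+26·7·22=12922; k=2: 4550+16896+26·25·22=35746; k=3: 5712+8096+26·16·22=22960; k=4: 9562+0+26·23·22=22718 → min 12922 | M2..M6: k=2: 0+14014+7·25·11=15939; k=3: 2800+9614+7·16·11=13646; k=4: 5376+5566+7·23·11=12713; k=5: 8918+0+7·22·11=10612 → min 10612.
Length 6: M1..M6: k=1: 0+10612+26·7·11=12614; k=2: 4550+14014+26·25·11=25714; k=3: 5712+9614+26·16·11=19902; k=4: 9562+5566+26·23·11=21706; k=5: 12922+0+26·22·11=19214 → min 12614.
Optimal order: (M1 ((((M2 M3) M4) M5) M6)) with cost 12614.

12614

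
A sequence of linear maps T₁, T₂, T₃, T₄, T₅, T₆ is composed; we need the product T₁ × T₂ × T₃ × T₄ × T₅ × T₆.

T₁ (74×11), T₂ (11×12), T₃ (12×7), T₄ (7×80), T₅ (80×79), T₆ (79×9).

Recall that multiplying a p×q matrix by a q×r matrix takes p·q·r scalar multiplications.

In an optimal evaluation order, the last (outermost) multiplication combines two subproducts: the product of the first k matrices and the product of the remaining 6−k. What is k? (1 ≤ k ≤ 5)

Adjacent pairs: T₁T₂ = 74·11·12 = 9768; T₂T₃ = 11·12·7 = 924; T₃T₄ = 12·7·80 = 6720; T₄T₅ = 7·80·79 = 44240; T₅T₆ = 80·79·9 = 56880.
Length 3: T₁..T₃: k=1: 0+924+74·11·7=6622; k=2: 9768+0+74·12·7=15984 → min 6622 | T₂..T₄: k=2: 0+6720+11·12·80=17280; k=3: 924+0+11·7·80=7084 → min 7084 | T₃..T₅: k=3: 0+44240+12·7·79=50876; k=4: 6720+0+12·80·79=82560 → min 50876 | T₄..T₆: k=4: 0+56880+7·80·9=61920; k=5: 44240+0+7·79·9=49217 → min 49217.
Length 4: T₁..T₄: k=1: 0+7084+74·11·80=72204; k=2: 9768+6720+74·12·80=87528; k=3: 6622+0+74·7·80=48062 → min 48062 | T₂..T₅: k=2: 0+50876+11·12·79=61304; k=3: 924+44240+11·7·79=51247; k=4: 7084+0+11·80·79=76604 → min 51247 | T₃..T₆: k=3: 0+49217+12·7·9=49973; k=4: 6720+56880+12·80·9=72240; k=5: 50876+0+12·79·9=59408 → min 49973.
Length 5: T₁..T₅: k=1: 0+51247+74·11·79=115553; k=2: 9768+50876+74·12·79=130796; k=3: 6622+44240+74·7·79=91784; k=4: 48062+0+74·80·79=515742 → min 91784 | T₂..T₆: k=2: 0+49973+11·12·9=51161; k=3: 924+49217+11·7·9=50834; k=4: 7084+56880+11·80·9=71884; k=5: 51247+0+11·79·9=59068 → min 50834.
Top-level splits: k=1: (T₁..T₁)·(T₂..T₆) → 0+50834+74·11·9 = 58160; k=2: (T₁..T₂)·(T₃..T₆) → 9768+49973+74·12·9 = 67733; k=3: (T₁..T₃)·(T₄..T₆) → 6622+49217+74·7·9 = 60501; k=4: (T₁..T₄)·(T₅..T₆) → 48062+56880+74·80·9 = 158222; k=5: (T₁..T₅)·(T₆..T₆) → 91784+0+74·79·9 = 144398.
Best split is after T₁, i.e. k = 1.

1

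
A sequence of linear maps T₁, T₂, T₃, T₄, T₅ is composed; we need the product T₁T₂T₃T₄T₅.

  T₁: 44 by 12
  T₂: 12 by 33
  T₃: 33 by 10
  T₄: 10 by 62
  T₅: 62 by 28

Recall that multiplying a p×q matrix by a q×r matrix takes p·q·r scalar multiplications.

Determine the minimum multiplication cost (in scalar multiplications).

38920

Adjacent pairs: T₁T₂ = 44·12·33 = 17424; T₂T₃ = 12·33·10 = 3960; T₃T₄ = 33·10·62 = 20460; T₄T₅ = 10·62·28 = 17360.
Length 3: T₁..T₃: k=1: 0+3960+44·12·10=9240; k=2: 17424+0+44·33·10=31944 → min 9240 | T₂..T₄: k=2: 0+20460+12·33·62=45012; k=3: 3960+0+12·10·62=11400 → min 11400 | T₃..T₅: k=3: 0+17360+33·10·28=26600; k=4: 20460+0+33·62·28=77748 → min 26600.
Length 4: T₁..T₄: k=1: 0+11400+44·12·62=44136; k=2: 17424+20460+44·33·62=127908; k=3: 9240+0+44·10·62=36520 → min 36520 | T₂..T₅: k=2: 0+26600+12·33·28=37688; k=3: 3960+17360+12·10·28=24680; k=4: 11400+0+12·62·28=32232 → min 24680.
Length 5: T₁..T₅: k=1: 0+24680+44·12·28=39464; k=2: 17424+26600+44·33·28=84680; k=3: 9240+17360+44·10·28=38920; k=4: 36520+0+44·62·28=112904 → min 38920.
Optimal order: ((T₁(T₂T₃))(T₄T₅)) with cost 38920.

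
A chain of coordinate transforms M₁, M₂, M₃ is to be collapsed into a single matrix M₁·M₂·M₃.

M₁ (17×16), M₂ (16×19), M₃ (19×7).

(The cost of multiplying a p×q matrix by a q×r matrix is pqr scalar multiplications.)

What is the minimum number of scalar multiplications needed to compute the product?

Order (M₁·(M₂·M₃)): (M₂·M₃): 16×19 by 19×7 → 16×7, cost 16·19·7 = 2128; (M₁·(M₂·M₃)): 17×16 by 16×7 → 17×7, cost 17·16·7 = 1904; cumulative 4032. Total 4032.
Order ((M₁·M₂)·M₃): (M₁·M₂): 17×16 by 16×19 → 17×19, cost 17·16·19 = 5168; ((M₁·M₂)·M₃): 17×19 by 19×7 → 17×7, cost 17·19·7 = 2261; cumulative 7429. Total 7429.
Minimum: 4032.

4032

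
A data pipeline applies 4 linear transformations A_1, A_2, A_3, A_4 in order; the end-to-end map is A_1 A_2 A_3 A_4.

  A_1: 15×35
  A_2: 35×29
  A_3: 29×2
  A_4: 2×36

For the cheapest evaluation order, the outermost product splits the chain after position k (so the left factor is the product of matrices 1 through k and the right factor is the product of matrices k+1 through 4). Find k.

3

Adjacent pairs: A_1A_2 = 15·35·29 = 15225; A_2A_3 = 35·29·2 = 2030; A_3A_4 = 29·2·36 = 2088.
Length 3: A_1..A_3: k=1: 0+2030+15·35·2=3080; k=2: 15225+0+15·29·2=16095 → min 3080 | A_2..A_4: k=2: 0+2088+35·29·36=38628; k=3: 2030+0+35·2·36=4550 → min 4550.
Top-level splits: k=1: (A_1..A_1)·(A_2..A_4) → 0+4550+15·35·36 = 23450; k=2: (A_1..A_2)·(A_3..A_4) → 15225+2088+15·29·36 = 32973; k=3: (A_1..A_3)·(A_4..A_4) → 3080+0+15·2·36 = 4160.
Best split is after A_3, i.e. k = 3.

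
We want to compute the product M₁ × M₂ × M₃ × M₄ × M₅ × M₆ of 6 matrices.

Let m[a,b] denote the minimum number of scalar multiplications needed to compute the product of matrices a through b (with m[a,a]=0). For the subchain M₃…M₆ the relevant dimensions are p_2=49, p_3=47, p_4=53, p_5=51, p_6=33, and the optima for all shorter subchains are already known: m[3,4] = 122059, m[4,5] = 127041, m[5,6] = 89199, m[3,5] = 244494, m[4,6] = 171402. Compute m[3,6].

247401

m[3,6] = min over k∈[3,5] of m[3,k]+m[k+1,6]+p_{2}·p_k·p_{6}.
k=3: 0 + 171402 + 49·47·33 = 247401; k=4: 122059 + 89199 + 49·53·33 = 296959; k=5: 244494 + 0 + 49·51·33 = 326961.
Minimum: 247401 at k=3.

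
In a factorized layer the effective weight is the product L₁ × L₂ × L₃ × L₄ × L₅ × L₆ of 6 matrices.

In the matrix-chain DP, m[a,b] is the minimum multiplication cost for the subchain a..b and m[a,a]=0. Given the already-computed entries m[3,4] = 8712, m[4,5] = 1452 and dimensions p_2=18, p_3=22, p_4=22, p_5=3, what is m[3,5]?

m[3,5] = min over k∈[3,4] of m[3,k]+m[k+1,5]+p_{2}·p_k·p_{5}.
k=3: 0 + 1452 + 18·22·3 = 2640; k=4: 8712 + 0 + 18·22·3 = 9900.
Minimum: 2640 at k=3.

2640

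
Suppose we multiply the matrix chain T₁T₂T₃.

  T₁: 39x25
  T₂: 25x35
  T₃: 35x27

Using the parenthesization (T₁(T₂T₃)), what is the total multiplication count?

49950

(T₂T₃): 25×35 by 35×27 → 25×27, cost 25·35·27 = 23625
(T₁(T₂T₃)): 39×25 by 25×27 → 39×27, cost 39·25·27 = 26325; cumulative 49950
Total: 49950 scalar multiplications.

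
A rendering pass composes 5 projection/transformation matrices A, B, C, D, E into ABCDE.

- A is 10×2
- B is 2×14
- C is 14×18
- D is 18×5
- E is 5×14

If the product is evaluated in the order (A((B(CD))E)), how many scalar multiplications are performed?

1820

(CD): 14×18 by 18×5 → 14×5, cost 14·18·5 = 1260
(B(CD)): 2×14 by 14×5 → 2×5, cost 2·14·5 = 140; cumulative 1400
((B(CD))E): 2×5 by 5×14 → 2×14, cost 2·5·14 = 140; cumulative 1540
(A((B(CD))E)): 10×2 by 2×14 → 10×14, cost 10·2·14 = 280; cumulative 1820
Total: 1820 scalar multiplications.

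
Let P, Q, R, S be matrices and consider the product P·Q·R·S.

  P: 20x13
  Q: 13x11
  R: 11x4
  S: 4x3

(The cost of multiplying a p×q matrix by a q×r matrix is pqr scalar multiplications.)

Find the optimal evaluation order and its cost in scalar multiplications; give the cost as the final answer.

Adjacent pairs: PQ = 20·13·11 = 2860; QR = 13·11·4 = 572; RS = 11·4·3 = 132.
Length 3: P..R: k=1: 0+572+20·13·4=1612; k=2: 2860+0+20·11·4=3740 → min 1612 | Q..S: k=2: 0+132+13·11·3=561; k=3: 572+0+13·4·3=728 → min 561.
Length 4: P..S: k=1: 0+561+20·13·3=1341; k=2: 2860+132+20·11·3=3652; k=3: 1612+0+20·4·3=1852 → min 1341.
Optimal parenthesization: (P·(Q·(R·S))) with cost 1341.

1341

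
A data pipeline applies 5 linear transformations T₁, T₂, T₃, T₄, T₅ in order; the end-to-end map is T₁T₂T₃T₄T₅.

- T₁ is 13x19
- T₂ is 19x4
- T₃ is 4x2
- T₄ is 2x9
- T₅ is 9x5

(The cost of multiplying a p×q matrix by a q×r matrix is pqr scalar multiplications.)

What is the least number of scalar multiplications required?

Adjacent pairs: T₁T₂ = 13·19·4 = 988; T₂T₃ = 19·4·2 = 152; T₃T₄ = 4·2·9 = 72; T₄T₅ = 2·9·5 = 90.
Length 3: T₁..T₃: k=1: 0+152+13·19·2=646; k=2: 988+0+13·4·2=1092 → min 646 | T₂..T₄: k=2: 0+72+19·4·9=756; k=3: 152+0+19·2·9=494 → min 494 | T₃..T₅: k=3: 0+90+4·2·5=130; k=4: 72+0+4·9·5=252 → min 130.
Length 4: T₁..T₄: k=1: 0+494+13·19·9=2717; k=2: 988+72+13·4·9=1528; k=3: 646+0+13·2·9=880 → min 880 | T₂..T₅: k=2: 0+130+19·4·5=510; k=3: 152+90+19·2·5=432; k=4: 494+0+19·9·5=1349 → min 432.
Length 5: T₁..T₅: k=1: 0+432+13·19·5=1667; k=2: 988+130+13·4·5=1378; k=3: 646+90+13·2·5=866; k=4: 880+0+13·9·5=1465 → min 866.
Optimal order: ((T₁(T₂T₃))(T₄T₅)) with cost 866.

866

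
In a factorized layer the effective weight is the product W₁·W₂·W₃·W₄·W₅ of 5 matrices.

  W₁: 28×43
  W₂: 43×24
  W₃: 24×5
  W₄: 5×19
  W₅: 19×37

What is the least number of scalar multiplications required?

Adjacent pairs: W₁W₂ = 28·43·24 = 28896; W₂W₃ = 43·24·5 = 5160; W₃W₄ = 24·5·19 = 2280; W₄W₅ = 5·19·37 = 3515.
Length 3: W₁..W₃: k=1: 0+5160+28·43·5=11180; k=2: 28896+0+28·24·5=32256 → min 11180 | W₂..W₄: k=2: 0+2280+43·24·19=21888; k=3: 5160+0+43·5·19=9245 → min 9245 | W₃..W₅: k=3: 0+3515+24·5·37=7955; k=4: 2280+0+24·19·37=19152 → min 7955.
Length 4: W₁..W₄: k=1: 0+9245+28·43·19=32121; k=2: 28896+2280+28·24·19=43944; k=3: 11180+0+28·5·19=13840 → min 13840 | W₂..W₅: k=2: 0+7955+43·24·37=46139; k=3: 5160+3515+43·5·37=16630; k=4: 9245+0+43·19·37=39474 → min 16630.
Length 5: W₁..W₅: k=1: 0+16630+28·43·37=61178; k=2: 28896+7955+28·24·37=61715; k=3: 11180+3515+28·5·37=19875; k=4: 13840+0+28·19·37=33524 → min 19875.
Optimal order: ((W₁·(W₂·W₃))·(W₄·W₅)) with cost 19875.

19875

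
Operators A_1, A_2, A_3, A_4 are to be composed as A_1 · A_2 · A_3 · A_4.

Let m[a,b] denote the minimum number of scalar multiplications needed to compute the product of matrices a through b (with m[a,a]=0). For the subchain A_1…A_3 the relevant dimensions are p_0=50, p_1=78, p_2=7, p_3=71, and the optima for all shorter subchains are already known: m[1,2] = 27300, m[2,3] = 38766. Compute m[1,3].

m[1,3] = min over k∈[1,2] of m[1,k]+m[k+1,3]+p_{0}·p_k·p_{3}.
k=1: 0 + 38766 + 50·78·71 = 315666; k=2: 27300 + 0 + 50·7·71 = 52150.
Minimum: 52150 at k=2.

52150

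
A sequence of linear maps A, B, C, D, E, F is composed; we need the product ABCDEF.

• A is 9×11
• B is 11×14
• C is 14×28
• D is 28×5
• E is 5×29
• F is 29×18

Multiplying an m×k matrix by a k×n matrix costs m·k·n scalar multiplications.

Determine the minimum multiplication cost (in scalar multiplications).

Adjacent pairs: AB = 9·11·14 = 1386; BC = 11·14·28 = 4312; CD = 14·28·5 = 1960; DE = 28·5·29 = 4060; EF = 5·29·18 = 2610.
Length 3: A..C: k=1: 0+4312+9·11·28=7084; k=2: 1386+0+9·14·28=4914 → min 4914 | B..D: k=2: 0+1960+11·14·5=2730; k=3: 4312+0+11·28·5=5852 → min 2730 | C..E: k=3: 0+4060+14·28·29=15428; k=4: 1960+0+14·5·29=3990 → min 3990 | D..F: k=4: 0+2610+28·5·18=5130; k=5: 4060+0+28·29·18=18676 → min 5130.
Length 4: A..D: k=1: 0+2730+9·11·5=3225; k=2: 1386+1960+9·14·5=3976; k=3: 4914+0+9·28·5=6174 → min 3225 | B..E: k=2: 0+3990+11·14·29=8456; k=3: 4312+4060+11·28·29=17304; k=4: 2730+0+11·5·29=4325 → min 4325 | C..F: k=3: 0+5130+14·28·18=12186; k=4: 1960+2610+14·5·18=5830; k=5: 3990+0+14·29·18=11298 → min 5830.
Length 5: A..E: k=1: 0+4325+9·11·29=7196; k=2: 1386+3990+9·14·29=9030; k=3: 4914+4060+9·28·29=16282; k=4: 3225+0+9·5·29=4530 → min 4530 | B..F: k=2: 0+5830+11·14·18=8602; k=3: 4312+5130+11·28·18=14986; k=4: 2730+2610+11·5·18=6330; k=5: 4325+0+11·29·18=10067 → min 6330.
Length 6: A..F: k=1: 0+6330+9·11·18=8112; k=2: 1386+5830+9·14·18=9484; k=3: 4914+5130+9·28·18=14580; k=4: 3225+2610+9·5·18=6645; k=5: 4530+0+9·29·18=9228 → min 6645.
Optimal order: ((A(B(CD)))(EF)) with cost 6645.

6645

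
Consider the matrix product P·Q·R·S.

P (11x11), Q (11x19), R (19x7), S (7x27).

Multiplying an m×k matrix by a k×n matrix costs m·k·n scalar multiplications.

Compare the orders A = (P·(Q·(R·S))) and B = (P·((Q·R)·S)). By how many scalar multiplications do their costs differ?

Order A = (P·(Q·(R·S))): (R·S): 19×7 by 7×27 → 19×27, cost 19·7·27 = 3591; (Q·(R·S)): 11×19 by 19×27 → 11×27, cost 11·19·27 = 5643; cumulative 9234; (P·(Q·(R·S))): 11×11 by 11×27 → 11×27, cost 11·11·27 = 3267; cumulative 12501. Total 12501.
Order B = (P·((Q·R)·S)): (Q·R): 11×19 by 19×7 → 11×7, cost 11·19·7 = 1463; ((Q·R)·S): 11×7 by 7×27 → 11×27, cost 11·7·27 = 2079; cumulative 3542; (P·((Q·R)·S)): 11×11 by 11×27 → 11×27, cost 11·11·27 = 3267; cumulative 6809. Total 6809.
Difference: |12501 − 6809| = 5692.

5692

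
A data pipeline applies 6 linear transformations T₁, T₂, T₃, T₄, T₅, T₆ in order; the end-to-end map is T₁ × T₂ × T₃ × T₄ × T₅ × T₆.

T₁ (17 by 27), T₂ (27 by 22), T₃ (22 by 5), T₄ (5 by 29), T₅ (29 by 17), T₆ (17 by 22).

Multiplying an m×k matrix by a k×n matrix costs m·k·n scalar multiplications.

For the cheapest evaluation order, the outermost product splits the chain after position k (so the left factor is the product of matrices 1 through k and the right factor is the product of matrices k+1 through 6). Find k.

3

Adjacent pairs: T₁T₂ = 17·27·22 = 10098; T₂T₃ = 27·22·5 = 2970; T₃T₄ = 22·5·29 = 3190; T₄T₅ = 5·29·17 = 2465; T₅T₆ = 29·17·22 = 10846.
Length 3: T₁..T₃: k=1: 0+2970+17·27·5=5265; k=2: 10098+0+17·22·5=11968 → min 5265 | T₂..T₄: k=2: 0+3190+27·22·29=20416; k=3: 2970+0+27·5·29=6885 → min 6885 | T₃..T₅: k=3: 0+2465+22·5·17=4335; k=4: 3190+0+22·29·17=14036 → min 4335 | T₄..T₆: k=4: 0+10846+5·29·22=14036; k=5: 2465+0+5·17·22=4335 → min 4335.
Length 4: T₁..T₄: k=1: 0+6885+17·27·29=20196; k=2: 10098+3190+17·22·29=24134; k=3: 5265+0+17·5·29=7730 → min 7730 | T₂..T₅: k=2: 0+4335+27·22·17=14433; k=3: 2970+2465+27·5·17=7730; k=4: 6885+0+27·29·17=20196 → min 7730 | T₃..T₆: k=3: 0+4335+22·5·22=6755; k=4: 3190+10846+22·29·22=28072; k=5: 4335+0+22·17·22=12563 → min 6755.
Length 5: T₁..T₅: k=1: 0+7730+17·27·17=15533; k=2: 10098+4335+17·22·17=20791; k=3: 5265+2465+17·5·17=9175; k=4: 7730+0+17·29·17=16111 → min 9175 | T₂..T₆: k=2: 0+6755+27·22·22=19823; k=3: 2970+4335+27·5·22=10275; k=4: 6885+10846+27·29·22=34957; k=5: 7730+0+27·17·22=17828 → min 10275.
Top-level splits: k=1: (T₁..T₁)·(T₂..T₆) → 0+10275+17·27·22 = 20373; k=2: (T₁..T₂)·(T₃..T₆) → 10098+6755+17·22·22 = 25081; k=3: (T₁..T₃)·(T₄..T₆) → 5265+4335+17·5·22 = 11470; k=4: (T₁..T₄)·(T₅..T₆) → 7730+10846+17·29·22 = 29422; k=5: (T₁..T₅)·(T₆..T₆) → 9175+0+17·17·22 = 15533.
Best split is after T₃, i.e. k = 3.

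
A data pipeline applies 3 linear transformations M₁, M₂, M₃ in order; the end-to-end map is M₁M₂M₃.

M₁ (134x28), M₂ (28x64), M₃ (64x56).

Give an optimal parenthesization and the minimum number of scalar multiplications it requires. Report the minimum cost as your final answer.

310464

(M₁(M₂M₃)): cost 310464.
((M₁M₂)M₃): cost 720384.
Optimal: (M₁(M₂M₃)) with cost 310464.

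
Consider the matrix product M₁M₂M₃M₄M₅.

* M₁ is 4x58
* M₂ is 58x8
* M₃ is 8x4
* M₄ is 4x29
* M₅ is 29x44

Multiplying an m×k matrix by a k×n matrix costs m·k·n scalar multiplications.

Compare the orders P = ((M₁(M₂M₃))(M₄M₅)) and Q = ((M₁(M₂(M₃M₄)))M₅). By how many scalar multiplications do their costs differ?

17624

Order P = ((M₁(M₂M₃))(M₄M₅)): (M₂M₃): 58×8 by 8×4 → 58×4, cost 58·8·4 = 1856; (M₁(M₂M₃)): 4×58 by 58×4 → 4×4, cost 4·58·4 = 928; cumulative 2784; (M₄M₅): 4×29 by 29×44 → 4×44, cost 4·29·44 = 5104; ((M₁(M₂M₃))(M₄M₅)): 4×4 by 4×44 → 4×44, cost 4·4·44 = 704; cumulative 8592. Total 8592.
Order Q = ((M₁(M₂(M₃M₄)))M₅): (M₃M₄): 8×4 by 4×29 → 8×29, cost 8·4·29 = 928; (M₂(M₃M₄)): 58×8 by 8×29 → 58×29, cost 58·8·29 = 13456; cumulative 14384; (M₁(M₂(M₃M₄))): 4×58 by 58×29 → 4×29, cost 4·58·29 = 6728; cumulative 21112; ((M₁(M₂(M₃M₄)))M₅): 4×29 by 29×44 → 4×44, cost 4·29·44 = 5104; cumulative 26216. Total 26216.
Difference: |8592 − 26216| = 17624.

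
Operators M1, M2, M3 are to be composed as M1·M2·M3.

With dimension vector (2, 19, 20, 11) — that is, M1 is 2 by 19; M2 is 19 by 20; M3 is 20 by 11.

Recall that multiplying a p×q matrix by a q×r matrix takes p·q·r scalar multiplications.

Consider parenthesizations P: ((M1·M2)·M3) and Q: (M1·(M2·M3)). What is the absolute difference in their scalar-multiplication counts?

3398

Order P = ((M1·M2)·M3): (M1·M2): 2×19 by 19×20 → 2×20, cost 2·19·20 = 760; ((M1·M2)·M3): 2×20 by 20×11 → 2×11, cost 2·20·11 = 440; cumulative 1200. Total 1200.
Order Q = (M1·(M2·M3)): (M2·M3): 19×20 by 20×11 → 19×11, cost 19·20·11 = 4180; (M1·(M2·M3)): 2×19 by 19×11 → 2×11, cost 2·19·11 = 418; cumulative 4598. Total 4598.
Difference: |1200 − 4598| = 3398.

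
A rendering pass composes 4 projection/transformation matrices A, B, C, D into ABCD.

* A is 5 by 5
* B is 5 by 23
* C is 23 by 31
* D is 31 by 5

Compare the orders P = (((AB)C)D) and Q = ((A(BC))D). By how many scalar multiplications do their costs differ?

Order P = (((AB)C)D): (AB): 5×5 by 5×23 → 5×23, cost 5·5·23 = 575; ((AB)C): 5×23 by 23×31 → 5×31, cost 5·23·31 = 3565; cumulative 4140; (((AB)C)D): 5×31 by 31×5 → 5×5, cost 5·31·5 = 775; cumulative 4915. Total 4915.
Order Q = ((A(BC))D): (BC): 5×23 by 23×31 → 5×31, cost 5·23·31 = 3565; (A(BC)): 5×5 by 5×31 → 5×31, cost 5·5·31 = 775; cumulative 4340; ((A(BC))D): 5×31 by 31×5 → 5×5, cost 5·31·5 = 775; cumulative 5115. Total 5115.
Difference: |4915 − 5115| = 200.

200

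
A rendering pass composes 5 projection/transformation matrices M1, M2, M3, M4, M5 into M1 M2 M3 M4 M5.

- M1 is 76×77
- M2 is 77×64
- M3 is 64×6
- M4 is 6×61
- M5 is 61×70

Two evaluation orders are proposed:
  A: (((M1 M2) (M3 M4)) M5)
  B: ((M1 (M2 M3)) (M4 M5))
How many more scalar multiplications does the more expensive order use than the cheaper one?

896956

Order A = (((M1 M2) (M3 M4)) M5): (M1 M2): 76×77 by 77×64 → 76×64, cost 76·77·64 = 374528; (M3 M4): 64×6 by 6×61 → 64×61, cost 64·6·61 = 23424; ((M1 M2) (M3 M4)): 76×64 by 64×61 → 76×61, cost 76·64·61 = 296704; cumulative 694656; (((M1 M2) (M3 M4)) M5): 76×61 by 61×70 → 76×70, cost 76·61·70 = 324520; cumulative 1019176. Total 1019176.
Order B = ((M1 (M2 M3)) (M4 M5)): (M2 M3): 77×64 by 64×6 → 77×6, cost 77·64·6 = 29568; (M1 (M2 M3)): 76×77 by 77×6 → 76×6, cost 76·77·6 = 35112; cumulative 64680; (M4 M5): 6×61 by 61×70 → 6×70, cost 6·61·70 = 25620; ((M1 (M2 M3)) (M4 M5)): 76×6 by 6×70 → 76×70, cost 76·6·70 = 31920; cumulative 122220. Total 122220.
Difference: |1019176 − 122220| = 896956.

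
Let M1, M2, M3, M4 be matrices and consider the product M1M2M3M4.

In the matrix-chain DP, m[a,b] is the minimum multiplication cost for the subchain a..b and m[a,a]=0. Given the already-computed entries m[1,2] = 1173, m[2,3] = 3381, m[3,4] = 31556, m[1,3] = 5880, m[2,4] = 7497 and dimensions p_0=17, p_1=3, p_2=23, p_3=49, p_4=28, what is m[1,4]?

m[1,4] = min over k∈[1,3] of m[1,k]+m[k+1,4]+p_{0}·p_k·p_{4}.
k=1: 0 + 7497 + 17·3·28 = 8925; k=2: 1173 + 31556 + 17·23·28 = 43677; k=3: 5880 + 0 + 17·49·28 = 29204.
Minimum: 8925 at k=1.

8925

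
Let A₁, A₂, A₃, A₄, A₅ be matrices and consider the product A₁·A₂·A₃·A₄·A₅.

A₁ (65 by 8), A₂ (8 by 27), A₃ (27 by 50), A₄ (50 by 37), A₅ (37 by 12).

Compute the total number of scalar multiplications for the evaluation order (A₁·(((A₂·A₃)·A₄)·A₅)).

(A₂·A₃): 8×27 by 27×50 → 8×50, cost 8·27·50 = 10800
((A₂·A₃)·A₄): 8×50 by 50×37 → 8×37, cost 8·50·37 = 14800; cumulative 25600
(((A₂·A₃)·A₄)·A₅): 8×37 by 37×12 → 8×12, cost 8·37·12 = 3552; cumulative 29152
(A₁·(((A₂·A₃)·A₄)·A₅)): 65×8 by 8×12 → 65×12, cost 65·8·12 = 6240; cumulative 35392
Total: 35392 scalar multiplications.

35392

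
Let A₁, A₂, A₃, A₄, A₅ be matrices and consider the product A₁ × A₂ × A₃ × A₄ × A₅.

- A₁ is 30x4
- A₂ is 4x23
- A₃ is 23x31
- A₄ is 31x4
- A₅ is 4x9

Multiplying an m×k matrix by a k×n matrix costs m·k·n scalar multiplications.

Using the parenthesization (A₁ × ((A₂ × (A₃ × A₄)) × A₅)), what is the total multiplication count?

(A₃ × A₄): 23×31 by 31×4 → 23×4, cost 23·31·4 = 2852
(A₂ × (A₃ × A₄)): 4×23 by 23×4 → 4×4, cost 4·23·4 = 368; cumulative 3220
((A₂ × (A₃ × A₄)) × A₅): 4×4 by 4×9 → 4×9, cost 4·4·9 = 144; cumulative 3364
(A₁ × ((A₂ × (A₃ × A₄)) × A₅)): 30×4 by 4×9 → 30×9, cost 30·4·9 = 1080; cumulative 4444
Total: 4444 scalar multiplications.

4444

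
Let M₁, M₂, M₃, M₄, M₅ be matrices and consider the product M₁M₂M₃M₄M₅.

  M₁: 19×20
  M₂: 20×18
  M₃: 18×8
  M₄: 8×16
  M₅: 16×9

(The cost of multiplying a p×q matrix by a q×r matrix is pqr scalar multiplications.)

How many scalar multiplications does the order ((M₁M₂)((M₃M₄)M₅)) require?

14814

(M₁M₂): 19×20 by 20×18 → 19×18, cost 19·20·18 = 6840
(M₃M₄): 18×8 by 8×16 → 18×16, cost 18·8·16 = 2304
((M₃M₄)M₅): 18×16 by 16×9 → 18×9, cost 18·16·9 = 2592; cumulative 4896
((M₁M₂)((M₃M₄)M₅)): 19×18 by 18×9 → 19×9, cost 19·18·9 = 3078; cumulative 14814
Total: 14814 scalar multiplications.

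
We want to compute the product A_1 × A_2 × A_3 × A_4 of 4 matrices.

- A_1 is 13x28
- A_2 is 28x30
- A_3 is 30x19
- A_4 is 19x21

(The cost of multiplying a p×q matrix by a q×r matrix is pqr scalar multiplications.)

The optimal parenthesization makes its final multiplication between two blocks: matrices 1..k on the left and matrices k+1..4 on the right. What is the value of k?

Adjacent pairs: A_1A_2 = 13·28·30 = 10920; A_2A_3 = 28·30·19 = 15960; A_3A_4 = 30·19·21 = 11970.
Length 3: A_1..A_3: k=1: 0+15960+13·28·19=22876; k=2: 10920+0+13·30·19=18330 → min 18330 | A_2..A_4: k=2: 0+11970+28·30·21=29610; k=3: 15960+0+28·19·21=27132 → min 27132.
Top-level splits: k=1: (A_1..A_1)·(A_2..A_4) → 0+27132+13·28·21 = 34776; k=2: (A_1..A_2)·(A_3..A_4) → 10920+11970+13·30·21 = 31080; k=3: (A_1..A_3)·(A_4..A_4) → 18330+0+13·19·21 = 23517.
Best split is after A_3, i.e. k = 3.

3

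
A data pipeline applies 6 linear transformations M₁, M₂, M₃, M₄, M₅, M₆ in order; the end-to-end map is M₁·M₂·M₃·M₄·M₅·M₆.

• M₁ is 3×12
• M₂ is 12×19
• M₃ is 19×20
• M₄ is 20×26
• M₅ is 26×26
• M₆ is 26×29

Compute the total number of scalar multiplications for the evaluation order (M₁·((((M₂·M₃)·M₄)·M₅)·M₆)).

29004

(M₂·M₃): 12×19 by 19×20 → 12×20, cost 12·19·20 = 4560
((M₂·M₃)·M₄): 12×20 by 20×26 → 12×26, cost 12·20·26 = 6240; cumulative 10800
(((M₂·M₃)·M₄)·M₅): 12×26 by 26×26 → 12×26, cost 12·26·26 = 8112; cumulative 18912
((((M₂·M₃)·M₄)·M₅)·M₆): 12×26 by 26×29 → 12×29, cost 12·26·29 = 9048; cumulative 27960
(M₁·((((M₂·M₃)·M₄)·M₅)·M₆)): 3×12 by 12×29 → 3×29, cost 3·12·29 = 1044; cumulative 29004
Total: 29004 scalar multiplications.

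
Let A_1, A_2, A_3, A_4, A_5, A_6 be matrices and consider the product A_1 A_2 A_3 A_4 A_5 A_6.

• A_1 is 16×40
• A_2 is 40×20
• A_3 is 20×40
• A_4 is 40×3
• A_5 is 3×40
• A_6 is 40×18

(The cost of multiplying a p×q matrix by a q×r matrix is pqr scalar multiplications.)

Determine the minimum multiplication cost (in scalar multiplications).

9744

Adjacent pairs: A_1A_2 = 16·40·20 = 12800; A_2A_3 = 40·20·40 = 32000; A_3A_4 = 20·40·3 = 2400; A_4A_5 = 40·3·40 = 4800; A_5A_6 = 3·40·18 = 2160.
Length 3: A_1..A_3: k=1: 0+32000+16·40·40=57600; k=2: 12800+0+16·20·40=25600 → min 25600 | A_2..A_4: k=2: 0+2400+40·20·3=4800; k=3: 32000+0+40·40·3=36800 → min 4800 | A_3..A_5: k=3: 0+4800+20·40·40=36800; k=4: 2400+0+20·3·40=4800 → min 4800 | A_4..A_6: k=4: 0+2160+40·3·18=4320; k=5: 4800+0+40·40·18=33600 → min 4320.
Length 4: A_1..A_4: k=1: 0+4800+16·40·3=6720; k=2: 12800+2400+16·20·3=16160; k=3: 25600+0+16·40·3=27520 → min 6720 | A_2..A_5: k=2: 0+4800+40·20·40=36800; k=3: 32000+4800+40·40·40=100800; k=4: 4800+0+40·3·40=9600 → min 9600 | A_3..A_6: k=3: 0+4320+20·40·18=18720; k=4: 2400+2160+20·3·18=5640; k=5: 4800+0+20·40·18=19200 → min 5640.
Length 5: A_1..A_5: k=1: 0+9600+16·40·40=35200; k=2: 12800+4800+16·20·40=30400; k=3: 25600+4800+16·40·40=56000; k=4: 6720+0+16·3·40=8640 → min 8640 | A_2..A_6: k=2: 0+5640+40·20·18=20040; k=3: 32000+4320+40·40·18=65120; k=4: 4800+2160+40·3·18=9120; k=5: 9600+0+40·40·18=38400 → min 9120.
Length 6: A_1..A_6: k=1: 0+9120+16·40·18=20640; k=2: 12800+5640+16·20·18=24200; k=3: 25600+4320+16·40·18=41440; k=4: 6720+2160+16·3·18=9744; k=5: 8640+0+16·40·18=20160 → min 9744.
Optimal order: ((A_1 (A_2 (A_3 A_4))) (A_5 A_6)) with cost 9744.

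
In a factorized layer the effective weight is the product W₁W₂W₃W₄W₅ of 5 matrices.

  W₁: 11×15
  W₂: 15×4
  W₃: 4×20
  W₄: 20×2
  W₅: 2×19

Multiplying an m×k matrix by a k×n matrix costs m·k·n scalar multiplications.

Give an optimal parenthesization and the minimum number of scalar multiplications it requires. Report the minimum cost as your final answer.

1028

Adjacent pairs: W₁W₂ = 11·15·4 = 660; W₂W₃ = 15·4·20 = 1200; W₃W₄ = 4·20·2 = 160; W₄W₅ = 20·2·19 = 760.
Length 3: W₁..W₃: k=1: 0+1200+11·15·20=4500; k=2: 660+0+11·4·20=1540 → min 1540 | W₂..W₄: k=2: 0+160+15·4·2=280; k=3: 1200+0+15·20·2=1800 → min 280 | W₃..W₅: k=3: 0+760+4·20·19=2280; k=4: 160+0+4·2·19=312 → min 312.
Length 4: W₁..W₄: k=1: 0+280+11·15·2=610; k=2: 660+160+11·4·2=908; k=3: 1540+0+11·20·2=1980 → min 610 | W₂..W₅: k=2: 0+312+15·4·19=1452; k=3: 1200+760+15·20·19=7660; k=4: 280+0+15·2·19=850 → min 850.
Length 5: W₁..W₅: k=1: 0+850+11·15·19=3985; k=2: 660+312+11·4·19=1808; k=3: 1540+760+11·20·19=6480; k=4: 610+0+11·2·19=1028 → min 1028.
Optimal parenthesization: ((W₁(W₂(W₃W₄)))W₅) with cost 1028.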